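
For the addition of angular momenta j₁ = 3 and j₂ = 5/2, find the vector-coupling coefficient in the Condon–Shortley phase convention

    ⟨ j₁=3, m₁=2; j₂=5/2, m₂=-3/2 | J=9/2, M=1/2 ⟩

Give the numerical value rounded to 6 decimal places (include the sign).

+√(361/1386) = +0.510355

j₁+j₂−J=1  J+j₁−j₂=5  J−j₁+j₂=4  j₁+j₂+J+1=11
(j₁±m₁, j₂±m₂, J±M) = (5,1,1,4,5,4)
P² = 460800/77
sum k=0..1:
  [0] +1/144 = 1/144
  [1] −1/2880 = -1/2880
S = 19/2880
C² = P²·S² = 361/1386 ; C = +0.510355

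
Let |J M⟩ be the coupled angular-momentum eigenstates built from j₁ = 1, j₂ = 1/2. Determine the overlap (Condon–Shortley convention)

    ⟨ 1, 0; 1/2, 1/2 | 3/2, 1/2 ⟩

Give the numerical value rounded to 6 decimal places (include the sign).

j₁+j₂−J=0  J+j₁−j₂=2  J−j₁+j₂=1  j₁+j₂+J+1=4
(j₁±m₁, j₂±m₂, J±M) = (1,1,1,0,2,1)
P² = 2/3
sum k=0..0:
  [0] +1/1 = 1
S = 1
C² = P²·S² = 2/3 ; C = +0.816497

+√(2/3) = +0.816497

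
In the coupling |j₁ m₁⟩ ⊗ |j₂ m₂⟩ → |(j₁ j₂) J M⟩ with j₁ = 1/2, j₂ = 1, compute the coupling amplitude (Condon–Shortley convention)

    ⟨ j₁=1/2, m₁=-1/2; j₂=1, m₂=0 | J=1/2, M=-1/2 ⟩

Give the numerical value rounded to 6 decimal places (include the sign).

√[2·1!0!1!/3! · 0!1!1!1!0!1!] = √(1/3)
  +(−1)^1/∏(1,0,0,0,0,1)! = -1  (running -1)
⟨..|..⟩ = √(1/3)·(-1) = -0.577350

−√(1/3) = -0.577350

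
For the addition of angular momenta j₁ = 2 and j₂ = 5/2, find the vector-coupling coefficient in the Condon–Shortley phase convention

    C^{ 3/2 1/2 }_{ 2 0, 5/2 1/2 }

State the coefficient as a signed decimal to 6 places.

+0.239046  (= +√(2/35))

j₁+j₂−J=3  J+j₁−j₂=1  J−j₁+j₂=2  j₁+j₂+J+1=7
(j₁±m₁, j₂±m₂, J±M) = (2,2,3,2,2,1)
P² = 32/35
sum k=1..2:
  [1] −1/4 = -1/4
  [2] +1/2 = 1/2
S = 1/4
C² = P²·S² = 2/35 ; C = +0.239046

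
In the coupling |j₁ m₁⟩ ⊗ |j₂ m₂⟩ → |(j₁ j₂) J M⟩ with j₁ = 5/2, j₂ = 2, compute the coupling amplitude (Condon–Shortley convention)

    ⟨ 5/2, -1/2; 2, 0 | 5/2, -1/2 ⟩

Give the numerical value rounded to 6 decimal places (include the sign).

−√(8/35) ≈ -0.478091

j₁+j₂−J=2  J+j₁−j₂=3  J−j₁+j₂=2  j₁+j₂+J+1=8
(j₁±m₁, j₂±m₂, J±M) = (2,3,2,2,2,3)
P² = 72/35
sum k=0..2:
  [0] +1/24 = 1/24
  [1] −1/2 = -1/2
  [2] +1/8 = 1/8
S = -1/3
C² = P²·S² = 8/35 ; C = -0.478091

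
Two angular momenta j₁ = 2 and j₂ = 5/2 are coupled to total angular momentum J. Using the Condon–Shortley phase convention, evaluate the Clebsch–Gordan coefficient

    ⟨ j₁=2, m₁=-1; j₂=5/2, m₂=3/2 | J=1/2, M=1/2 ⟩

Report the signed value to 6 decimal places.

-0.516398

triangle: 4!·0!·1!/6! = 24/720
(j±m)!: 1!·3!·4!·1!·1!·0! = 144
prefactor² = (2J+1)·Δ·N² = 48/5
  k=3: −1/(3!·1!·0!·1!·0!·0!) = -1/6
Σ = -1/6  ⇒  CG² = 48/5·(-1/6)² = 4/15
CG = −√(4/15) = -0.516398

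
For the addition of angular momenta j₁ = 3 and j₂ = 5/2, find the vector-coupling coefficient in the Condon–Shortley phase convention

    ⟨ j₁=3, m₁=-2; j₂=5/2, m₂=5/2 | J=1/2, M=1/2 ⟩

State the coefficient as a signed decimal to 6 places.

√[2·5!1!0!/7! · 1!5!5!0!1!0!] = √(4800/7)
  +(−1)^5/∏(5,0,0,0,1,0)! = -1/120  (running -1/120)
⟨..|..⟩ = √(4800/7)·(-1/120) = -0.218218

−√(1/21) = -0.218218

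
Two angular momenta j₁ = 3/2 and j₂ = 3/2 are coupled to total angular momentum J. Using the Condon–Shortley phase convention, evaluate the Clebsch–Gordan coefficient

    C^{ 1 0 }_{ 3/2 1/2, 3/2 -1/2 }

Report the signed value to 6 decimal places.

-0.223607

j₁+j₂−J=2  J+j₁−j₂=1  J−j₁+j₂=1  j₁+j₂+J+1=5
(j₁±m₁, j₂±m₂, J±M) = (2,1,1,2,1,1)
P² = 1/5
sum k=0..1:
  [0] +1/2 = 1/2
  [1] −1/1 = -1
S = -1/2
C² = P²·S² = 1/20 ; C = -0.223607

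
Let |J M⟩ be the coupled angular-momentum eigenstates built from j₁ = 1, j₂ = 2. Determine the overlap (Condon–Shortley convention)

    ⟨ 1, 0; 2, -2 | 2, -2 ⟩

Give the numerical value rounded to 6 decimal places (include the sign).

triangle: 1!×1!×3!/6! = 6/720
(j±m)!: 1!×1!×0!×4!×0!×4! = 576
prefactor² = (2J+1)×Δ×N² = 24
  k=0: +1/(0!×1!×1!×0!×0!×3!) = 1/6
Σ = 1/6  ⇒  CG² = 24×1/6² = 2/3
CG = +√(2/3) = +0.816497

+0.816497  (= +√(2/3))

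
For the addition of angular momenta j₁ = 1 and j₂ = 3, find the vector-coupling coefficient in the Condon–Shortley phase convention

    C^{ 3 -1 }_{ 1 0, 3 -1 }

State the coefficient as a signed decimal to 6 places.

triangle: 1!×1!×5!/8! = 120/40320
(j±m)!: 1!×1!×2!×4!×2!×4! = 2304
prefactor² = (2J+1)×Δ×N² = 48
  k=0: +1/(0!×1!×1!×2!×0!×3!) = 1/12
  k=1: −1/(1!×0!×0!×1!×1!×4!) = -1/24
Σ = 1/24  ⇒  CG² = 48×1/24² = 1/12
CG = +√(1/12) = +0.288675

+0.288675  (= +√(1/12))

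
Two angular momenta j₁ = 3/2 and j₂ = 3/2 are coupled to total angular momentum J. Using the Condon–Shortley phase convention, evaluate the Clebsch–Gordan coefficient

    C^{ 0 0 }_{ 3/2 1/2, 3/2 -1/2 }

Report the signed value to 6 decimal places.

−√(1/4) ≈ -0.500000

triangle: 3!*0!*0!/4! = 6/24
(j±m)!: 2!*1!*1!*2!*0!*0! = 4
prefactor² = (2J+1)*Δ*N² = 1
  k=1: −1/(1!*2!*0!*0!*0!*0!) = -1/2
Σ = -1/2  ⇒  CG² = 1*(-1/2)² = 1/4
CG = −√(1/4) = -0.500000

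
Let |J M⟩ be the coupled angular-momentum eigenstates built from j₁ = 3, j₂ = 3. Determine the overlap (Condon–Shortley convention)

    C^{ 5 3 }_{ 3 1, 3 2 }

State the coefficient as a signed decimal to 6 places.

−√(1/6) ≈ -0.408248

j₁+j₂−J=1  J+j₁−j₂=5  J−j₁+j₂=5  j₁+j₂+J+1=12
(j₁±m₁, j₂±m₂, J±M) = (4,2,5,1,8,2)
P² = 153600
sum k=0..1:
  [0] +1/1440 = 1/1440
  [1] −1/576 = -1/576
S = -1/960
C² = P²·S² = 1/6 ; C = -0.408248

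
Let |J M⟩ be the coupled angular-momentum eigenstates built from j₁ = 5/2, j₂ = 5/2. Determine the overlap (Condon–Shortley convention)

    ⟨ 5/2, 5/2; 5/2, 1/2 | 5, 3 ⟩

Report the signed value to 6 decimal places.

+0.471405  (= +√(2/9))

j₁+j₂−J=0  J+j₁−j₂=5  J−j₁+j₂=5  j₁+j₂+J+1=11
(j₁±m₁, j₂±m₂, J±M) = (5,0,3,2,8,2)
P² = 460800
sum k=0..0:
  [0] +1/1440 = 1/1440
S = 1/1440
C² = P²·S² = 2/9 ; C = +0.471405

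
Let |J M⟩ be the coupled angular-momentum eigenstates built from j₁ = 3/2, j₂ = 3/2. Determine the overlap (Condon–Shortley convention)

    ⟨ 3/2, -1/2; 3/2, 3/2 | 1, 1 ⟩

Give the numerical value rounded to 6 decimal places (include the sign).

+√(3/10) = +0.547723

j₁+j₂−J=2  J+j₁−j₂=1  J−j₁+j₂=1  j₁+j₂+J+1=5
(j₁±m₁, j₂±m₂, J±M) = (1,2,3,0,2,0)
P² = 6/5
sum k=2..2:
  [2] +1/2 = 1/2
S = 1/2
C² = P²·S² = 3/10 ; C = +0.547723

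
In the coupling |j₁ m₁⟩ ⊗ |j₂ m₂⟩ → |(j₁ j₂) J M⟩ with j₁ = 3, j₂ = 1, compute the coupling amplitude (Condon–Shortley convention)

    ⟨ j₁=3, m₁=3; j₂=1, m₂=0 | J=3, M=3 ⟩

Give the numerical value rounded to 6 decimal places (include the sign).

√[7·1!5!1!/8! · 6!0!1!1!6!0!] = √(10800)
  +(−1)^0/∏(0,1,0,1,5,0)! = 1/120  (running 1/120)
⟨..|..⟩ = √(10800)·(1/120) = +0.866025

+0.866025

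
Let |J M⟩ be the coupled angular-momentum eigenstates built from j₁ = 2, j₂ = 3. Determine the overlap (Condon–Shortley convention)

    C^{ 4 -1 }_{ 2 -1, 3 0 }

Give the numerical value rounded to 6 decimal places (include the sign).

-0.462910

triangle: 1!·3!·5!/10! = 720/3628800
(j±m)!: 1!·3!·3!·3!·3!·5! = 155520
prefactor² = (2J+1)·Δ·N² = 1944/7
  k=0: +1/(0!·1!·3!·3!·0!·2!) = 1/72
  k=1: −1/(1!·0!·2!·2!·1!·3!) = -1/24
Σ = -1/36  ⇒  CG² = 1944/7·(-1/36)² = 3/14
CG = −√(3/14) = -0.462910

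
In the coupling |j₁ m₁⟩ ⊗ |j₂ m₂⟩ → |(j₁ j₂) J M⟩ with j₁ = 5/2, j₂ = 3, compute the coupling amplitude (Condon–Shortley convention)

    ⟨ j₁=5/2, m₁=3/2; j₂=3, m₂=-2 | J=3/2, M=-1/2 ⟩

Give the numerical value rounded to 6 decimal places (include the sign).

√[4·4!1!2!/8! · 4!1!1!5!1!2!] = √(192/7)
  +(−1)^0/∏(0,4,1,1,0,1)! = 1/24  (running 1/24)
  +(−1)^1/∏(1,3,0,0,1,2)! = -1/12  (running -1/24)
⟨..|..⟩ = √(192/7)·(-1/24) = -0.218218

−√(1/21) ≈ -0.218218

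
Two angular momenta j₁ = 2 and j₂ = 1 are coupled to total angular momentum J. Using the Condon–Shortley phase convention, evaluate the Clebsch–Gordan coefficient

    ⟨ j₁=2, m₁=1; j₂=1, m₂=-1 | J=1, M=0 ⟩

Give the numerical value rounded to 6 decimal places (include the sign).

+0.547723

triangle: 2!·2!·0!/5! = 4/120
(j±m)!: 3!·1!·0!·2!·1!·1! = 12
prefactor² = (2J+1)·Δ·N² = 6/5
  k=0: +1/(0!·2!·1!·0!·1!·0!) = 1/2
Σ = 1/2  ⇒  CG² = 6/5·1/2² = 3/10
CG = +√(3/10) = +0.547723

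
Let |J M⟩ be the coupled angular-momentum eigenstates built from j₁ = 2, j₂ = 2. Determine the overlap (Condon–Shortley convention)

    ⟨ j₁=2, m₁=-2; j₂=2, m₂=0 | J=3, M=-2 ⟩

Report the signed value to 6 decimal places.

-0.707107  (= −√(1/2))

triangle: 1!*3!*3!/8! = 36/40320
(j±m)!: 0!*4!*2!*2!*1!*5! = 11520
prefactor² = (2J+1)*Δ*N² = 72
  k=1: −1/(1!*0!*3!*1!*0!*2!) = -1/12
Σ = -1/12  ⇒  CG² = 72*(-1/12)² = 1/2
CG = −√(1/2) = -0.707107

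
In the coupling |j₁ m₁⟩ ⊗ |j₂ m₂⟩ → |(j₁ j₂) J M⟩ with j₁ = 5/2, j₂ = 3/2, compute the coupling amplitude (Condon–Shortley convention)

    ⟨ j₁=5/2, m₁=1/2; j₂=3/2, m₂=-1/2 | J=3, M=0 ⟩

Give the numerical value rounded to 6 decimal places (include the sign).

√[7·1!4!2!/8! · 3!2!1!2!3!3!] = √(36/5)
  +(−1)^0/∏(0,1,2,1,2,1)! = 1/4  (running 1/4)
  +(−1)^1/∏(1,0,1,0,3,2)! = -1/12  (running 1/6)
⟨..|..⟩ = √(36/5)·(1/6) = +0.447214

+0.447214  (= +√(1/5))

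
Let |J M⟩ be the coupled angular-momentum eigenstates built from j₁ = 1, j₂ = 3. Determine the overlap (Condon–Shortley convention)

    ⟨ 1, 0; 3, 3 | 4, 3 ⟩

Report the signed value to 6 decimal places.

triangle: 0!·2!·6!/9! = 1440/362880
(j±m)!: 1!·1!·6!·0!·7!·1! = 3628800
prefactor² = (2J+1)·Δ·N² = 129600
  k=0: +1/(0!·0!·1!·6!·1!·0!) = 1/720
Σ = 1/720  ⇒  CG² = 129600·1/720² = 1/4
CG = +√(1/4) = +0.500000

+√(1/4) ≈ +0.500000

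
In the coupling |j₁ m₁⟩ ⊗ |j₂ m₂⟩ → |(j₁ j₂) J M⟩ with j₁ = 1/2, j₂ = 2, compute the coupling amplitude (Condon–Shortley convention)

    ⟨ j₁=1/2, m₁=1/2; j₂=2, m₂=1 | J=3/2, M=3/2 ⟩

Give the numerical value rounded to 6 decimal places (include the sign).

+0.447214

√[4·1!0!3!/5! · 1!0!3!1!3!0!] = √(36/5)
  +(−1)^0/∏(0,1,0,3,0,0)! = 1/6  (running 1/6)
⟨..|..⟩ = √(36/5)·(1/6) = +0.447214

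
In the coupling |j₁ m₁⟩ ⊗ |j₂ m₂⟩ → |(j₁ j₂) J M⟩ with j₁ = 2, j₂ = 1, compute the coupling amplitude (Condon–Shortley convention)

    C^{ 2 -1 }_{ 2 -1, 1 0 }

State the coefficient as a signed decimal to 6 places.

triangle: 1!×3!×1!/6! = 6/720
(j±m)!: 1!×3!×1!×1!×1!×3! = 36
prefactor² = (2J+1)×Δ×N² = 3/2
  k=0: +1/(0!×1!×3!×1!×0!×0!) = 1/6
  k=1: −1/(1!×0!×2!×0!×1!×1!) = -1/2
Σ = -1/3  ⇒  CG² = 3/2×(-1/3)² = 1/6
CG = −√(1/6) = -0.408248

−√(1/6) ≈ -0.408248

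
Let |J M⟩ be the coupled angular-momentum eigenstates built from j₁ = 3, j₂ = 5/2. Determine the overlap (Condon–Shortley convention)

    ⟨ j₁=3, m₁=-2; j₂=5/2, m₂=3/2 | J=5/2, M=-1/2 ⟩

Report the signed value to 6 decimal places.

√[6·3!3!2!/9! · 1!5!4!1!2!3!] = √(288/7)
  +(−1)^2/∏(2,1,3,2,0,0)! = 1/24  (running 1/24)
  +(−1)^3/∏(3,0,2,1,1,1)! = -1/12  (running -1/24)
⟨..|..⟩ = √(288/7)·(-1/24) = -0.267261

-0.267261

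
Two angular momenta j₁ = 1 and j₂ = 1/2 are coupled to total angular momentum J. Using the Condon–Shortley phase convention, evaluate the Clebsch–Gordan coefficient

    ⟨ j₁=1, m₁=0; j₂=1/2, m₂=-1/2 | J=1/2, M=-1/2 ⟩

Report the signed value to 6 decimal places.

+0.577350

j₁+j₂−J=1  J+j₁−j₂=1  J−j₁+j₂=0  j₁+j₂+J+1=3
(j₁±m₁, j₂±m₂, J±M) = (1,1,0,1,0,1)
P² = 1/3
sum k=0..0:
  [0] +1/1 = 1
S = 1
C² = P²·S² = 1/3 ; C = +0.577350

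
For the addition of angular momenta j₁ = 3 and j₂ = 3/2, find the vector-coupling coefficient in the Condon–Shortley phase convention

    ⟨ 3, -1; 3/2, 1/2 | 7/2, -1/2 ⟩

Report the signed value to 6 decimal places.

−√(2/7) = -0.534522

√[8·1!5!2!/9! · 2!4!2!1!3!4!] = √(512/7)
  +(−1)^0/∏(0,1,4,2,1,0)! = 1/48  (running 1/48)
  +(−1)^1/∏(1,0,3,1,2,1)! = -1/12  (running -1/16)
⟨..|..⟩ = √(512/7)·(-1/16) = -0.534522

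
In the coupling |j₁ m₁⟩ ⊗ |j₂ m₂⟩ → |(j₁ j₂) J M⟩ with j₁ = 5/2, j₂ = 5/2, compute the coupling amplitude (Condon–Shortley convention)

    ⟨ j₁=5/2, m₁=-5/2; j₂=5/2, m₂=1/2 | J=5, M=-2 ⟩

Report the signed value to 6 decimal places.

triangle: 0!×5!×5!/11! = 14400/39916800
(j±m)!: 0!×5!×3!×2!×3!×7! = 43545600
prefactor² = (2J+1)×Δ×N² = 172800
  k=0: +1/(0!×0!×5!×3!×0!×2!) = 1/1440
Σ = 1/1440  ⇒  CG² = 172800×1/1440² = 1/12
CG = +√(1/12) = +0.288675

+√(1/12) = +0.288675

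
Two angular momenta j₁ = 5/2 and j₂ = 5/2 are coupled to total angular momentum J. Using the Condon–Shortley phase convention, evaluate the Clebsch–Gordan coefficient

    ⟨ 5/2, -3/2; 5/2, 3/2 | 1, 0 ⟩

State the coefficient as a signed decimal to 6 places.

j₁+j₂−J=4  J+j₁−j₂=1  J−j₁+j₂=1  j₁+j₂+J+1=7
(j₁±m₁, j₂±m₂, J±M) = (1,4,4,1,1,1)
P² = 288/35
sum k=3..4:
  [3] −1/6 = -1/6
  [4] +1/24 = 1/24
S = -1/8
C² = P²·S² = 9/70 ; C = -0.358569

-0.358569  (= −√(9/70))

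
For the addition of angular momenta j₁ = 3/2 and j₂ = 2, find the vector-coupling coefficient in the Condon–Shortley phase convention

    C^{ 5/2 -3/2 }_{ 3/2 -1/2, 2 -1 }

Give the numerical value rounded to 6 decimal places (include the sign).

+0.169031

√[6·1!2!3!/7! · 1!2!1!3!1!4!] = √(144/35)
  +(−1)^0/∏(0,1,2,1,0,2)! = 1/4  (running 1/4)
  +(−1)^1/∏(1,0,1,0,1,3)! = -1/6  (running 1/12)
⟨..|..⟩ = √(144/35)·(1/12) = +0.169031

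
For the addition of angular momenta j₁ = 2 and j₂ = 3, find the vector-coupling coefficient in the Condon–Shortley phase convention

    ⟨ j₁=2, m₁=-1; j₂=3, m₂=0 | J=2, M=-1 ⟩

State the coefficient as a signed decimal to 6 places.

√[5·3!1!3!/8! · 1!3!3!3!1!3!] = √(81/14)
  +(−1)^2/∏(2,1,1,1,0,2)! = 1/4  (running 1/4)
  +(−1)^3/∏(3,0,0,0,1,3)! = -1/36  (running 2/9)
⟨..|..⟩ = √(81/14)·(2/9) = +0.534522

+0.534522  (= +√(2/7))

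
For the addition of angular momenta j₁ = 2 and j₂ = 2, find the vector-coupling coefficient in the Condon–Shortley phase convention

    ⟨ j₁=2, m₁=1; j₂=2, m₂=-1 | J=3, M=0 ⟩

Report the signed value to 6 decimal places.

+√(2/5) ≈ +0.632456

√[7·1!3!3!/8! · 3!1!1!3!3!3!] = √(81/10)
  +(−1)^0/∏(0,1,1,1,2,2)! = 1/4  (running 1/4)
  +(−1)^1/∏(1,0,0,0,3,3)! = -1/36  (running 2/9)
⟨..|..⟩ = √(81/10)·(2/9) = +0.632456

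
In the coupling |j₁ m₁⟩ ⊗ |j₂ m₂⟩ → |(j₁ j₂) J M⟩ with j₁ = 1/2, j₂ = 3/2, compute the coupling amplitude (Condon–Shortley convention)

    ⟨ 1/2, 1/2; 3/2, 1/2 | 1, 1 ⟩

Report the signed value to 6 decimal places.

+0.500000  (= +√(1/4))

triangle: 1!×0!×2!/4! = 2/24
(j±m)!: 1!×0!×2!×1!×2!×0! = 4
prefactor² = (2J+1)×Δ×N² = 1
  k=0: +1/(0!×1!×0!×2!×0!×0!) = 1/2
Σ = 1/2  ⇒  CG² = 1×1/2² = 1/4
CG = +√(1/4) = +0.500000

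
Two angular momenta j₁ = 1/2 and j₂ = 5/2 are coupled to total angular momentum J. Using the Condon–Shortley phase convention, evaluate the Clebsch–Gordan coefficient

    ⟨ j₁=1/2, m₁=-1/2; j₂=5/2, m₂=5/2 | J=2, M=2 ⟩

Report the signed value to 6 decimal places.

√[5·1!0!4!/6! · 0!1!5!0!4!0!] = √(480)
  +(−1)^1/∏(1,0,0,4,0,0)! = -1/24  (running -1/24)
⟨..|..⟩ = √(480)·(-1/24) = -0.912871

−√(5/6) = -0.912871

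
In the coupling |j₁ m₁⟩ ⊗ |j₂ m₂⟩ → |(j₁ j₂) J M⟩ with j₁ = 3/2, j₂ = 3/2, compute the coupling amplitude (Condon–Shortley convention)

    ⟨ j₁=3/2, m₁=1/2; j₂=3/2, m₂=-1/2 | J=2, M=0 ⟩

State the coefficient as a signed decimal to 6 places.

√[5·1!2!2!/6! · 2!1!1!2!2!2!] = √(4/9)
  +(−1)^0/∏(0,1,1,1,1,1)! = 1  (running 1)
  +(−1)^1/∏(1,0,0,0,2,2)! = -1/4  (running 3/4)
⟨..|..⟩ = √(4/9)·(3/4) = +0.500000

+√(1/4) ≈ +0.500000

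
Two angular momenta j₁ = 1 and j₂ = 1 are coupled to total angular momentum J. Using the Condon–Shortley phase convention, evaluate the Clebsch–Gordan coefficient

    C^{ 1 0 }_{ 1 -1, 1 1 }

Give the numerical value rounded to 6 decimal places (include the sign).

triangle: 1!*1!*1!/4! = 1/24
(j±m)!: 0!*2!*2!*0!*1!*1! = 4
prefactor² = (2J+1)*Δ*N² = 1/2
  k=1: −1/(1!*0!*1!*1!*0!*0!) = -1
Σ = -1  ⇒  CG² = 1/2*(-1)² = 1/2
CG = −√(1/2) = -0.707107

-0.707107  (= −√(1/2))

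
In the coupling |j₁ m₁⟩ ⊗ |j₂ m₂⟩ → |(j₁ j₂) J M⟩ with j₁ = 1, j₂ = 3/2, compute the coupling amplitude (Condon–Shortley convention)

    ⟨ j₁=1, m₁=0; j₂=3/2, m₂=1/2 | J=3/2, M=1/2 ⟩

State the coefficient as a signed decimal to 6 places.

j₁+j₂−J=1  J+j₁−j₂=1  J−j₁+j₂=2  j₁+j₂+J+1=5
(j₁±m₁, j₂±m₂, J±M) = (1,1,2,1,2,1)
P² = 4/15
sum k=0..1:
  [0] +1/2 = 1/2
  [1] −1/1 = -1
S = -1/2
C² = P²·S² = 1/15 ; C = -0.258199

−√(1/15) = -0.258199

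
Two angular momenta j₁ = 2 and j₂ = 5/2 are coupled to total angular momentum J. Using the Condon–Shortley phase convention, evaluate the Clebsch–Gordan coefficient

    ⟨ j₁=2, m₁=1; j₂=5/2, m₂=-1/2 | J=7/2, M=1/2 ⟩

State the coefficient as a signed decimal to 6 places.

√[8·1!3!4!/9! · 3!1!2!3!4!3!] = √(1152/35)
  +(−1)^0/∏(0,1,1,2,2,2)! = 1/8  (running 1/8)
  +(−1)^1/∏(1,0,0,1,3,3)! = -1/36  (running 7/72)
⟨..|..⟩ = √(1152/35)·(7/72) = +0.557773

+√(14/45) = +0.557773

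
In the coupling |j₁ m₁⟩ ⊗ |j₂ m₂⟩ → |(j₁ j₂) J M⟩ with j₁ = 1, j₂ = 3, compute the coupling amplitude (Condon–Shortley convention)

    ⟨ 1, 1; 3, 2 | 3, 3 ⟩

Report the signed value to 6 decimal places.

+0.500000

triangle: 1!×1!×5!/8! = 120/40320
(j±m)!: 2!×0!×5!×1!×6!×0! = 172800
prefactor² = (2J+1)×Δ×N² = 3600
  k=0: +1/(0!×1!×0!×5!×1!×0!) = 1/120
Σ = 1/120  ⇒  CG² = 3600×1/120² = 1/4
CG = +√(1/4) = +0.500000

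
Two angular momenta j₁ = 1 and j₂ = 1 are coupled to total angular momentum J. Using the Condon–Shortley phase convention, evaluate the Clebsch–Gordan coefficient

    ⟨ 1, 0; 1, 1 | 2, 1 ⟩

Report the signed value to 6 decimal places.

triangle: 0!*2!*2!/5! = 4/120
(j±m)!: 1!*1!*2!*0!*3!*1! = 12
prefactor² = (2J+1)*Δ*N² = 2
  k=0: +1/(0!*0!*1!*2!*1!*0!) = 1/2
Σ = 1/2  ⇒  CG² = 2*1/2² = 1/2
CG = +√(1/2) = +0.707107

+0.707107  (= +√(1/2))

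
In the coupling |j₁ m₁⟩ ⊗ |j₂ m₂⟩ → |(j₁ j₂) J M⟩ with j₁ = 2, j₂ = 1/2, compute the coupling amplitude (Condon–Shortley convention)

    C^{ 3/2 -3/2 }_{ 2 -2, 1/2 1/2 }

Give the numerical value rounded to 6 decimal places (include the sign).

√[4·1!3!0!/5! · 0!4!1!0!0!3!] = √(144/5)
  +(−1)^1/∏(1,0,3,0,0,0)! = -1/6  (running -1/6)
⟨..|..⟩ = √(144/5)·(-1/6) = -0.894427

-0.894427  (= −√(4/5))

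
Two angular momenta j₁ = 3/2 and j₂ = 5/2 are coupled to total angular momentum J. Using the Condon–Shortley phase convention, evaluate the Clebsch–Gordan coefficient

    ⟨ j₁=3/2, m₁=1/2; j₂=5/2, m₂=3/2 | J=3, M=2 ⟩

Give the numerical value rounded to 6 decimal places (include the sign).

-0.288675  (= −√(1/12))

triangle: 1!×2!×4!/8! = 48/40320
(j±m)!: 2!×1!×4!×1!×5!×1! = 5760
prefactor² = (2J+1)×Δ×N² = 48
  k=0: +1/(0!×1!×1!×4!×1!×0!) = 1/24
  k=1: −1/(1!×0!×0!×3!×2!×1!) = -1/12
Σ = -1/24  ⇒  CG² = 48×(-1/24)² = 1/12
CG = −√(1/12) = -0.288675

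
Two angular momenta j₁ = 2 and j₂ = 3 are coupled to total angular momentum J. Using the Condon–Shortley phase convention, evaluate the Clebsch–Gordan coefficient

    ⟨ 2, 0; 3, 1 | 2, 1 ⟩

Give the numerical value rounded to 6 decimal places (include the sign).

j₁+j₂−J=3  J+j₁−j₂=1  J−j₁+j₂=3  j₁+j₂+J+1=8
(j₁±m₁, j₂±m₂, J±M) = (2,2,4,2,3,1)
P² = 36/7
sum k=1..2:
  [1] −1/12 = -1/12
  [2] +1/4 = 1/4
S = 1/6
C² = P²·S² = 1/7 ; C = +0.377964

+0.377964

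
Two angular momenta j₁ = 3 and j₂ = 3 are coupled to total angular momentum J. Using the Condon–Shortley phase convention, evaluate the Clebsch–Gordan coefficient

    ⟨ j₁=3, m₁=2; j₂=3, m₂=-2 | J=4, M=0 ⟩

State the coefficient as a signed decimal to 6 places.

+√(7/22) ≈ +0.564076

j₁+j₂−J=2  J+j₁−j₂=4  J−j₁+j₂=4  j₁+j₂+J+1=11
(j₁±m₁, j₂±m₂, J±M) = (5,1,1,5,4,4)
P² = 165888/77
sum k=0..1:
  [0] +1/72 = 1/72
  [1] −1/576 = -1/576
S = 7/576
C² = P²·S² = 7/22 ; C = +0.564076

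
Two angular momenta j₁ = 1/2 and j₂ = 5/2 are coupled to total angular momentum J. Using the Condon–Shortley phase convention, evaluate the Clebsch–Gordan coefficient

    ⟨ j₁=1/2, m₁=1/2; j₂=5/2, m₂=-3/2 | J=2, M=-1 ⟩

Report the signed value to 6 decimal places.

j₁+j₂−J=1  J+j₁−j₂=0  J−j₁+j₂=4  j₁+j₂+J+1=6
(j₁±m₁, j₂±m₂, J±M) = (1,0,1,4,1,3)
P² = 24
sum k=0..0:
  [0] +1/6 = 1/6
S = 1/6
C² = P²·S² = 2/3 ; C = +0.816497

+0.816497  (= +√(2/3))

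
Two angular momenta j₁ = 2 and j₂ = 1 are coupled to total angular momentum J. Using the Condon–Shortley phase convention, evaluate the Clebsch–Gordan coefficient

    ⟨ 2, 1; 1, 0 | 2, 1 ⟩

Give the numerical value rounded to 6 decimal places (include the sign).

+0.408248

triangle: 1!·3!·1!/6! = 6/720
(j±m)!: 3!·1!·1!·1!·3!·1! = 36
prefactor² = (2J+1)·Δ·N² = 3/2
  k=0: +1/(0!·1!·1!·1!·2!·0!) = 1/2
  k=1: −1/(1!·0!·0!·0!·3!·1!) = -1/6
Σ = 1/3  ⇒  CG² = 3/2·1/3² = 1/6
CG = +√(1/6) = +0.408248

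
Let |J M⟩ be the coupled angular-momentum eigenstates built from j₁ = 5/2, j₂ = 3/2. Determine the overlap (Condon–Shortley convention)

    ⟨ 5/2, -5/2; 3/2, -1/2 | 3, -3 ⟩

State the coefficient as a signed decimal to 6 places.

triangle: 1!*4!*2!/8! = 48/40320
(j±m)!: 0!*5!*1!*2!*0!*6! = 172800
prefactor² = (2J+1)*Δ*N² = 1440
  k=1: −1/(1!*0!*4!*0!*0!*2!) = -1/48
Σ = -1/48  ⇒  CG² = 1440*(-1/48)² = 5/8
CG = −√(5/8) = -0.790569

-0.790569  (= −√(5/8))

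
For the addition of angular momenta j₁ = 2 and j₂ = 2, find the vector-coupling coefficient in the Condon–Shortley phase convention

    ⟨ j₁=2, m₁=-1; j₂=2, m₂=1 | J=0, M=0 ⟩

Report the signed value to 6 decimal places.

−√(1/5) ≈ -0.447214

√[1·4!0!0!/5! · 1!3!3!1!0!0!] = √(36/5)
  +(−1)^3/∏(3,1,0,0,0,0)! = -1/6  (running -1/6)
⟨..|..⟩ = √(36/5)·(-1/6) = -0.447214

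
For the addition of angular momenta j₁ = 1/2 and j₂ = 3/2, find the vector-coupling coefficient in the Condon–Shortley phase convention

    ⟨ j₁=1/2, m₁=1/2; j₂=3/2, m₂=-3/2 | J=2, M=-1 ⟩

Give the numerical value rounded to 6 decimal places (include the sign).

j₁+j₂−J=0  J+j₁−j₂=1  J−j₁+j₂=3  j₁+j₂+J+1=5
(j₁±m₁, j₂±m₂, J±M) = (1,0,0,3,1,3)
P² = 9
sum k=0..0:
  [0] +1/6 = 1/6
S = 1/6
C² = P²·S² = 1/4 ; C = +0.500000

+√(1/4) = +0.500000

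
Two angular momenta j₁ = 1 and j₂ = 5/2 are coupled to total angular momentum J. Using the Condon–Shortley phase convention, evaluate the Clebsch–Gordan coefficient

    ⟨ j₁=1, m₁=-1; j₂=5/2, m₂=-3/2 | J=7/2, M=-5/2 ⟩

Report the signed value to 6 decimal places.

+√(5/7) ≈ +0.845154

triangle: 0!×2!×5!/8! = 240/40320
(j±m)!: 0!×2!×1!×4!×1!×6! = 34560
prefactor² = (2J+1)×Δ×N² = 11520/7
  k=0: +1/(0!×0!×2!×1!×0!×4!) = 1/48
Σ = 1/48  ⇒  CG² = 11520/7×1/48² = 5/7
CG = +√(5/7) = +0.845154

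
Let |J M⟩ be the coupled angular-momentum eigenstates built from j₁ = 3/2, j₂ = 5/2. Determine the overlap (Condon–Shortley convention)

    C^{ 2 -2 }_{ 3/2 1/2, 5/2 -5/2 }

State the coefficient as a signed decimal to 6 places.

triangle: 2!*1!*3!/7! = 12/5040
(j±m)!: 2!*1!*0!*5!*0!*4! = 5760
prefactor² = (2J+1)*Δ*N² = 480/7
  k=0: +1/(0!*2!*1!*0!*0!*3!) = 1/12
Σ = 1/12  ⇒  CG² = 480/7*1/12² = 10/21
CG = +√(10/21) = +0.690066

+√(10/21) ≈ +0.690066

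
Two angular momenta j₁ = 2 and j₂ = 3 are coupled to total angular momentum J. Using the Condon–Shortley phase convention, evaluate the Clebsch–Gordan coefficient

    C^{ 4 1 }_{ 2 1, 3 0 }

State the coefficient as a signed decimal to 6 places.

j₁+j₂−J=1  J+j₁−j₂=3  J−j₁+j₂=5  j₁+j₂+J+1=10
(j₁±m₁, j₂±m₂, J±M) = (3,1,3,3,5,3)
P² = 1944/7
sum k=0..1:
  [0] +1/24 = 1/24
  [1] −1/72 = -1/72
S = 1/36
C² = P²·S² = 3/14 ; C = +0.462910

+√(3/14) ≈ +0.462910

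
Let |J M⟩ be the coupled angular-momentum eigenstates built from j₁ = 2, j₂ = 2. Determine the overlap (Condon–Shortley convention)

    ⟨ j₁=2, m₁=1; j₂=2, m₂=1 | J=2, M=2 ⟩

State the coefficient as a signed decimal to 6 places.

j₁+j₂−J=2  J+j₁−j₂=2  J−j₁+j₂=2  j₁+j₂+J+1=7
(j₁±m₁, j₂±m₂, J±M) = (3,1,3,1,4,0)
P² = 48/7
sum k=1..1:
  [1] −1/4 = -1/4
S = -1/4
C² = P²·S² = 3/7 ; C = -0.654654

−√(3/7) ≈ -0.654654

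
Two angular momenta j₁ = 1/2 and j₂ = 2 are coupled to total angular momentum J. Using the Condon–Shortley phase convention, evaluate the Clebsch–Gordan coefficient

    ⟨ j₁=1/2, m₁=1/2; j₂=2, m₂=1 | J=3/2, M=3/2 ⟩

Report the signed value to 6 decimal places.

+√(1/5) = +0.447214

triangle: 1!·0!·3!/5! = 6/120
(j±m)!: 1!·0!·3!·1!·3!·0! = 36
prefactor² = (2J+1)·Δ·N² = 36/5
  k=0: +1/(0!·1!·0!·3!·0!·0!) = 1/6
Σ = 1/6  ⇒  CG² = 36/5·1/6² = 1/5
CG = +√(1/5) = +0.447214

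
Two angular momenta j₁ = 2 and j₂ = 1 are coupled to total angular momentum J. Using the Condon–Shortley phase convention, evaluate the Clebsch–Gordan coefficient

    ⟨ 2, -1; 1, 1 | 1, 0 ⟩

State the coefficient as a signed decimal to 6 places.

triangle: 2!·2!·0!/5! = 4/120
(j±m)!: 1!·3!·2!·0!·1!·1! = 12
prefactor² = (2J+1)·Δ·N² = 6/5
  k=2: +1/(2!·0!·1!·0!·1!·0!) = 1/2
Σ = 1/2  ⇒  CG² = 6/5·1/2² = 3/10
CG = +√(3/10) = +0.547723

+√(3/10) = +0.547723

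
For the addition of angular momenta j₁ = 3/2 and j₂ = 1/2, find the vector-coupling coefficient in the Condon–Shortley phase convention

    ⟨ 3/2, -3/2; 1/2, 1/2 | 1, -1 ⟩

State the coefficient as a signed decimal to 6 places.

-0.866025

j₁+j₂−J=1  J+j₁−j₂=2  J−j₁+j₂=0  j₁+j₂+J+1=4
(j₁±m₁, j₂±m₂, J±M) = (0,3,1,0,0,2)
P² = 3
sum k=1..1:
  [1] −1/2 = -1/2
S = -1/2
C² = P²·S² = 3/4 ; C = -0.866025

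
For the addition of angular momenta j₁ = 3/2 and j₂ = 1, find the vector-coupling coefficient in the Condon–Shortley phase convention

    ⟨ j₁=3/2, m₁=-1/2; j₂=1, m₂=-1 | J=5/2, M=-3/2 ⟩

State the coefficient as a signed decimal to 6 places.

√[6·0!3!2!/6! · 1!2!0!2!1!4!] = √(48/5)
  +(−1)^0/∏(0,0,2,0,1,2)! = 1/4  (running 1/4)
⟨..|..⟩ = √(48/5)·(1/4) = +0.774597

+0.774597  (= +√(3/5))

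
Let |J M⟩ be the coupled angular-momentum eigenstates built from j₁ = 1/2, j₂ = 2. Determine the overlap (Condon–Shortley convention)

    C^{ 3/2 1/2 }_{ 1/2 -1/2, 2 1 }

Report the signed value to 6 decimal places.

√[4·1!0!3!/5! · 0!1!3!1!2!1!] = √(12/5)
  +(−1)^1/∏(1,0,0,2,0,1)! = -1/2  (running -1/2)
⟨..|..⟩ = √(12/5)·(-1/2) = -0.774597

−√(3/5) ≈ -0.774597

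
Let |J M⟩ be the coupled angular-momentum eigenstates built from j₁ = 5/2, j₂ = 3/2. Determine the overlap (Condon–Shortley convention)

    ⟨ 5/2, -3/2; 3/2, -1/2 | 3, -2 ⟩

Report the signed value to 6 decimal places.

-0.288675

√[7·1!4!2!/8! · 1!4!1!2!1!5!] = √(48)
  +(−1)^0/∏(0,1,4,1,0,1)! = 1/24  (running 1/24)
  +(−1)^1/∏(1,0,3,0,1,2)! = -1/12  (running -1/24)
⟨..|..⟩ = √(48)·(-1/24) = -0.288675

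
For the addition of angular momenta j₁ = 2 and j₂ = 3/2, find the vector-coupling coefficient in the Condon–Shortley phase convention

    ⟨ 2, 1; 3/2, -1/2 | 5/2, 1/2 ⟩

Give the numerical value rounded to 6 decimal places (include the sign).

+√(5/14) ≈ +0.597614

√[6·1!3!2!/7! · 3!1!1!2!3!2!] = √(72/35)
  +(−1)^0/∏(0,1,1,1,2,1)! = 1/2  (running 1/2)
  +(−1)^1/∏(1,0,0,0,3,2)! = -1/12  (running 5/12)
⟨..|..⟩ = √(72/35)·(5/12) = +0.597614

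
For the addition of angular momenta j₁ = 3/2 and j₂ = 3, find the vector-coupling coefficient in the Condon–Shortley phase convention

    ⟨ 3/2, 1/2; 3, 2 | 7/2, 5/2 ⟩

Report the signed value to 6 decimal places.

√[8·1!2!5!/9! · 2!1!5!1!6!1!] = √(6400/7)
  +(−1)^0/∏(0,1,1,5,1,0)! = 1/120  (running 1/120)
  +(−1)^1/∏(1,0,0,4,2,1)! = -1/48  (running -1/80)
⟨..|..⟩ = √(6400/7)·(-1/80) = -0.377964

−√(1/7) = -0.377964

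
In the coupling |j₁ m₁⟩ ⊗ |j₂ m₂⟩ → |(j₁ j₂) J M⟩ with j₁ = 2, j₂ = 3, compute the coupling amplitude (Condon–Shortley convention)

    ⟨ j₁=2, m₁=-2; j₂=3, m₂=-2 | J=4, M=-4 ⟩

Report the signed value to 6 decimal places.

-0.632456

j₁+j₂−J=1  J+j₁−j₂=3  J−j₁+j₂=5  j₁+j₂+J+1=10
(j₁±m₁, j₂±m₂, J±M) = (0,4,1,5,0,8)
P² = 207360
sum k=1..1:
  [1] −1/720 = -1/720
S = -1/720
C² = P²·S² = 2/5 ; C = -0.632456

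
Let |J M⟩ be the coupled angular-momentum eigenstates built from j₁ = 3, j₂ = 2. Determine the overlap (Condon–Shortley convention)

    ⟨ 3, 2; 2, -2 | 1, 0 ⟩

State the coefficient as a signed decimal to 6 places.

j₁+j₂−J=4  J+j₁−j₂=2  J−j₁+j₂=0  j₁+j₂+J+1=7
(j₁±m₁, j₂±m₂, J±M) = (5,1,0,4,1,1)
P² = 576/7
sum k=0..0:
  [0] +1/24 = 1/24
S = 1/24
C² = P²·S² = 1/7 ; C = +0.377964

+0.377964  (= +√(1/7))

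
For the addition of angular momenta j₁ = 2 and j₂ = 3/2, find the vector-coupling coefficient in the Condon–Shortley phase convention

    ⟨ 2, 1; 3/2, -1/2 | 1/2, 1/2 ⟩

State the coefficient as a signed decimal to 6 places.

-0.547723  (= −√(3/10))

triangle: 3!·1!·0!/5! = 6/120
(j±m)!: 3!·1!·1!·2!·1!·0! = 12
prefactor² = (2J+1)·Δ·N² = 6/5
  k=1: −1/(1!·2!·0!·0!·1!·0!) = -1/2
Σ = -1/2  ⇒  CG² = 6/5·(-1/2)² = 3/10
CG = −√(3/10) = -0.547723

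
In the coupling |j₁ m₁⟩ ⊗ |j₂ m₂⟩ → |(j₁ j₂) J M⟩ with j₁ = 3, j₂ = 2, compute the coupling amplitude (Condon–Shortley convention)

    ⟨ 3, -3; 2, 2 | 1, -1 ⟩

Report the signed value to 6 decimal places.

+0.654654  (= +√(3/7))

j₁+j₂−J=4  J+j₁−j₂=2  J−j₁+j₂=0  j₁+j₂+J+1=7
(j₁±m₁, j₂±m₂, J±M) = (0,6,4,0,0,2)
P² = 6912/7
sum k=4..4:
  [4] +1/48 = 1/48
S = 1/48
C² = P²·S² = 3/7 ; C = +0.654654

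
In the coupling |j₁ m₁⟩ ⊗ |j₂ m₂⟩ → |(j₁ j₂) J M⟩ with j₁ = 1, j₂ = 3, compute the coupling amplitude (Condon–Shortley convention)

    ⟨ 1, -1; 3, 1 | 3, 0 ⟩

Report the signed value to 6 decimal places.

-0.707107

triangle: 1!*1!*5!/8! = 120/40320
(j±m)!: 0!*2!*4!*2!*3!*3! = 3456
prefactor² = (2J+1)*Δ*N² = 72
  k=1: −1/(1!*0!*1!*3!*0!*2!) = -1/12
Σ = -1/12  ⇒  CG² = 72*(-1/12)² = 1/2
CG = −√(1/2) = -0.707107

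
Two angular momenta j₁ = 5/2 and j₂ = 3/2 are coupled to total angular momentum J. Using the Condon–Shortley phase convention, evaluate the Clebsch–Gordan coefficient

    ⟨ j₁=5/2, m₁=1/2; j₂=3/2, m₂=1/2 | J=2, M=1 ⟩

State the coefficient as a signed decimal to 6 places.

−√(25/84) ≈ -0.545545

√[5·2!3!1!/7! · 3!2!2!1!3!1!] = √(12/7)
  +(−1)^1/∏(1,1,1,1,2,0)! = -1/2  (running -1/2)
  +(−1)^2/∏(2,0,0,0,3,1)! = 1/12  (running -5/12)
⟨..|..⟩ = √(12/7)·(-5/12) = -0.545545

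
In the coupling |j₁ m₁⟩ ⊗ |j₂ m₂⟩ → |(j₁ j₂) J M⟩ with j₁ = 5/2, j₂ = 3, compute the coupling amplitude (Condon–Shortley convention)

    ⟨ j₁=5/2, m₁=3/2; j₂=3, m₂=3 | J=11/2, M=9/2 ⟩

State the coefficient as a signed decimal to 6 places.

+√(5/11) ≈ +0.674200

triangle: 0!·5!·6!/12! = 86400/479001600
(j±m)!: 4!·1!·6!·0!·10!·1! = 62705664000
prefactor² = (2J+1)·Δ·N² = 1492992000/11
  k=0: +1/(0!·0!·1!·6!·4!·0!) = 1/17280
Σ = 1/17280  ⇒  CG² = 1492992000/11·1/17280² = 5/11
CG = +√(5/11) = +0.674200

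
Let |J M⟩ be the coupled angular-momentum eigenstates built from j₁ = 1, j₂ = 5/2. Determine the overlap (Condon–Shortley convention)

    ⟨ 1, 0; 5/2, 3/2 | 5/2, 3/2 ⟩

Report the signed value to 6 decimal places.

√[6·1!1!4!/7! · 1!1!4!1!4!1!] = √(576/35)
  +(−1)^0/∏(0,1,1,4,0,0)! = 1/24  (running 1/24)
  +(−1)^1/∏(1,0,0,3,1,1)! = -1/6  (running -1/8)
⟨..|..⟩ = √(576/35)·(-1/8) = -0.507093

-0.507093  (= −√(9/35))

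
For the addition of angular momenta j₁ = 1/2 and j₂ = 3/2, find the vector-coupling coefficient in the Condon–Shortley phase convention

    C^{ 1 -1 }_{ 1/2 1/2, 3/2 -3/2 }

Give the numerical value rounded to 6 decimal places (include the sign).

√[3·1!0!2!/4! · 1!0!0!3!0!2!] = √(3)
  +(−1)^0/∏(0,1,0,0,0,2)! = 1/2  (running 1/2)
⟨..|..⟩ = √(3)·(1/2) = +0.866025

+0.866025  (= +√(3/4))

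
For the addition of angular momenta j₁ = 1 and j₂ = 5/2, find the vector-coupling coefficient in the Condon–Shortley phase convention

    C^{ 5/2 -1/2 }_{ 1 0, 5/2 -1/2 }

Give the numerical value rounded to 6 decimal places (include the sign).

+0.169031

j₁+j₂−J=1  J+j₁−j₂=1  J−j₁+j₂=4  j₁+j₂+J+1=7
(j₁±m₁, j₂±m₂, J±M) = (1,1,2,3,2,3)
P² = 144/35
sum k=0..1:
  [0] +1/4 = 1/4
  [1] −1/6 = -1/6
S = 1/12
C² = P²·S² = 1/35 ; C = +0.169031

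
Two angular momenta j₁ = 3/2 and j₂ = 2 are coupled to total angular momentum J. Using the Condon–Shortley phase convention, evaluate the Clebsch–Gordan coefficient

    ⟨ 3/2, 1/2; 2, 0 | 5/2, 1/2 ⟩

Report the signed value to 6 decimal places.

+√(3/35) = +0.292770

triangle: 1!×2!×3!/7! = 12/5040
(j±m)!: 2!×1!×2!×2!×3!×2! = 96
prefactor² = (2J+1)×Δ×N² = 48/35
  k=0: +1/(0!×1!×1!×2!×1!×1!) = 1/2
  k=1: −1/(1!×0!×0!×1!×2!×2!) = -1/4
Σ = 1/4  ⇒  CG² = 48/35×1/4² = 3/35
CG = +√(3/35) = +0.292770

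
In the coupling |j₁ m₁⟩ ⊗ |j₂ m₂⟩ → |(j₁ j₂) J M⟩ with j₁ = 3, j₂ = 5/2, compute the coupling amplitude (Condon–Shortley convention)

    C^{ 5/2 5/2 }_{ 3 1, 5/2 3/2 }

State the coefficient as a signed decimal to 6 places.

j₁+j₂−J=3  J+j₁−j₂=3  J−j₁+j₂=2  j₁+j₂+J+1=9
(j₁±m₁, j₂±m₂, J±M) = (4,2,4,1,5,0)
P² = 1152/7
sum k=2..2:
  [2] +1/24 = 1/24
S = 1/24
C² = P²·S² = 2/7 ; C = +0.534522

+0.534522  (= +√(2/7))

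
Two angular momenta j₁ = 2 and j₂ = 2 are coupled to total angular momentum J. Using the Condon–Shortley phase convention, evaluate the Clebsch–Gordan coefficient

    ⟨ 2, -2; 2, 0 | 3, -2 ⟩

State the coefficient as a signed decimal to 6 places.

-0.707107  (= −√(1/2))

triangle: 1!×3!×3!/8! = 36/40320
(j±m)!: 0!×4!×2!×2!×1!×5! = 11520
prefactor² = (2J+1)×Δ×N² = 72
  k=1: −1/(1!×0!×3!×1!×0!×2!) = -1/12
Σ = -1/12  ⇒  CG² = 72×(-1/12)² = 1/2
CG = −√(1/2) = -0.707107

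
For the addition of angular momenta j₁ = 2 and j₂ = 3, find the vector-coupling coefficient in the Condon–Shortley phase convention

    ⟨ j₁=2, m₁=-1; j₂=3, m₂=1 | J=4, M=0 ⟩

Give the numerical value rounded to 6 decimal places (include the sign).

√[9·1!3!5!/10! · 1!3!4!2!4!4!] = √(10368/35)
  +(−1)^0/∏(0,1,3,4,0,1)! = 1/144  (running 1/144)
  +(−1)^1/∏(1,0,2,3,1,2)! = -1/24  (running -5/144)
⟨..|..⟩ = √(10368/35)·(-5/144) = -0.597614

−√(5/14) ≈ -0.597614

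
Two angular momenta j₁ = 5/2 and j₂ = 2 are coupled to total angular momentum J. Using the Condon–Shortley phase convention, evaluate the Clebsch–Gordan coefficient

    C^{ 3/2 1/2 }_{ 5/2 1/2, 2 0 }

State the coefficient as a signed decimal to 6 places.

j₁+j₂−J=3  J+j₁−j₂=2  J−j₁+j₂=1  j₁+j₂+J+1=7
(j₁±m₁, j₂±m₂, J±M) = (3,2,2,2,2,1)
P² = 32/35
sum k=1..2:
  [1] −1/2 = -1/2
  [2] +1/4 = 1/4
S = -1/4
C² = P²·S² = 2/35 ; C = -0.239046

-0.239046  (= −√(2/35))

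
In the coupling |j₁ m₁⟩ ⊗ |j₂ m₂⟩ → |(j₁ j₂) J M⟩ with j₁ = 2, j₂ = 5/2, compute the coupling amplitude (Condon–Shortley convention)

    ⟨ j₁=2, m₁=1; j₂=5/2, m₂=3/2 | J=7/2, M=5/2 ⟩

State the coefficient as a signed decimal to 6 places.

-0.125988

triangle: 1!·3!·4!/9! = 144/362880
(j±m)!: 3!·1!·4!·1!·6!·1! = 103680
prefactor² = (2J+1)·Δ·N² = 2304/7
  k=0: +1/(0!·1!·1!·4!·2!·0!) = 1/48
  k=1: −1/(1!·0!·0!·3!·3!·1!) = -1/36
Σ = -1/144  ⇒  CG² = 2304/7·(-1/144)² = 1/63
CG = −√(1/63) = -0.125988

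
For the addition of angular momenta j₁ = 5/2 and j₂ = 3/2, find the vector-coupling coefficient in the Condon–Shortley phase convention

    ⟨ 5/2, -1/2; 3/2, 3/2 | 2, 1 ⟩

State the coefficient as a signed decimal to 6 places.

triangle: 2!×3!×1!/7! = 12/5040
(j±m)!: 2!×3!×3!×0!×3!×1! = 432
prefactor² = (2J+1)×Δ×N² = 36/7
  k=2: +1/(2!×0!×1!×1!×2!×0!) = 1/4
Σ = 1/4  ⇒  CG² = 36/7×1/4² = 9/28
CG = +√(9/28) = +0.566947

+√(9/28) ≈ +0.566947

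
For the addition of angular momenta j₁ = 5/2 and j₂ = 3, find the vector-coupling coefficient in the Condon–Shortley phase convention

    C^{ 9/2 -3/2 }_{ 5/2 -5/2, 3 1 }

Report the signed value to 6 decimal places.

−√(50/231) = -0.465242

j₁+j₂−J=1  J+j₁−j₂=4  J−j₁+j₂=5  j₁+j₂+J+1=11
(j₁±m₁, j₂±m₂, J±M) = (0,5,4,2,3,6)
P² = 1382400/77
sum k=1..1:
  [1] −1/288 = -1/288
S = -1/288
C² = P²·S² = 50/231 ; C = -0.465242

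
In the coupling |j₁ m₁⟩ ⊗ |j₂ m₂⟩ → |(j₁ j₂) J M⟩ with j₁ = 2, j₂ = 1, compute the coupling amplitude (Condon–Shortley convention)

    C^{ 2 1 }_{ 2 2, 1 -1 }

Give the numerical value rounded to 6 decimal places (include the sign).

+0.577350  (= +√(1/3))

triangle: 1!×3!×1!/6! = 6/720
(j±m)!: 4!×0!×0!×2!×3!×1! = 288
prefactor² = (2J+1)×Δ×N² = 12
  k=0: +1/(0!×1!×0!×0!×3!×1!) = 1/6
Σ = 1/6  ⇒  CG² = 12×1/6² = 1/3
CG = +√(1/3) = +0.577350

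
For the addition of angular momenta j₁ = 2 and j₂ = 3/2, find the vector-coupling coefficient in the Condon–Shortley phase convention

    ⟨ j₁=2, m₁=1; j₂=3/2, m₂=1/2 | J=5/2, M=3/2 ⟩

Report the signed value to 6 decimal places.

√[6·1!3!2!/7! · 3!1!2!1!4!1!] = √(144/35)
  +(−1)^0/∏(0,1,1,2,2,0)! = 1/4  (running 1/4)
  +(−1)^1/∏(1,0,0,1,3,1)! = -1/6  (running 1/12)
⟨..|..⟩ = √(144/35)·(1/12) = +0.169031

+0.169031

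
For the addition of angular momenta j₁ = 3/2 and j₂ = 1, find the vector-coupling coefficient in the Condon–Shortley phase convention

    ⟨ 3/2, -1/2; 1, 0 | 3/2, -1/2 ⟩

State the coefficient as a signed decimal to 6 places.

−√(1/15) ≈ -0.258199

j₁+j₂−J=1  J+j₁−j₂=2  J−j₁+j₂=1  j₁+j₂+J+1=5
(j₁±m₁, j₂±m₂, J±M) = (1,2,1,1,1,2)
P² = 4/15
sum k=0..1:
  [0] +1/2 = 1/2
  [1] −1/1 = -1
S = -1/2
C² = P²·S² = 1/15 ; C = -0.258199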